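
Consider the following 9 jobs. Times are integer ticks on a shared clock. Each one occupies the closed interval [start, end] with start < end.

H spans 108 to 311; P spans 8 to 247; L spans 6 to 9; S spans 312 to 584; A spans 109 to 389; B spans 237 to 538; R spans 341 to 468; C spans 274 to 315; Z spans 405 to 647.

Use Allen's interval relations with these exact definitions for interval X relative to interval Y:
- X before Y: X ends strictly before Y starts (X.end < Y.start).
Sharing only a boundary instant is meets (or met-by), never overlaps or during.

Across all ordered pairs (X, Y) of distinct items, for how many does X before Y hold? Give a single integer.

Checking all 72 ordered pairs for relation 'before'; matching pairs in alphabetical order:
(A, Z): A before Z ✓
(C, R): C before R ✓
(C, Z): C before Z ✓
(H, R): H before R ✓
(H, S): H before S ✓
(H, Z): H before Z ✓
(L, A): L before A ✓
(L, B): L before B ✓
(L, C): L before C ✓
(L, H): L before H ✓
(L, R): L before R ✓
(L, S): L before S ✓
(L, Z): L before Z ✓
(P, C): P before C ✓
(P, R): P before R ✓
(P, S): P before S ✓
(P, Z): P before Z ✓
Count: 17.

17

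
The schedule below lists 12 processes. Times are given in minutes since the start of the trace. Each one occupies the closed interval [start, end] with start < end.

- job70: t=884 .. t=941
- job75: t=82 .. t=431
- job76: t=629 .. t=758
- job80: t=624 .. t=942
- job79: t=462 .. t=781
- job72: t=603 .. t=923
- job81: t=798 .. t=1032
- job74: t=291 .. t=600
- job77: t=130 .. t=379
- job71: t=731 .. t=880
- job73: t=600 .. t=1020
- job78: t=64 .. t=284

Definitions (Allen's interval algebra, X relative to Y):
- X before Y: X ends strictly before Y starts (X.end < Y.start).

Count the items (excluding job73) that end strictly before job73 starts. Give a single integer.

3

Target job73 = [t=600, t=1020].
job70 [t=884, t=941] → during → no.
job71 [t=731, t=880] → during → no.
job72 [t=603, t=923] → during → no.
job74 [t=291, t=600] → meets → no.
job75 [t=82, t=431] → before → counts.
job76 [t=629, t=758] → during → no.
job77 [t=130, t=379] → before → counts.
job78 [t=64, t=284] → before → counts.
job79 [t=462, t=781] → overlaps → no.
job80 [t=624, t=942] → during → no.
job81 [t=798, t=1032] → overlapped-by → no.
Total: 3.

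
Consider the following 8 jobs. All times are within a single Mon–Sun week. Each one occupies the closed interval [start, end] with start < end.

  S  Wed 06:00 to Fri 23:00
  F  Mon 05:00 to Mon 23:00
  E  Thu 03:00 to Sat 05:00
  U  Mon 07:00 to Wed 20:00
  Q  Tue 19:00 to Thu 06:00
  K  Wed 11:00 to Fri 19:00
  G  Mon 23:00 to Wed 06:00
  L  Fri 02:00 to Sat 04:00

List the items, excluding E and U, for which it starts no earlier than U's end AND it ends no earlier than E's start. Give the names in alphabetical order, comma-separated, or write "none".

L

Conditions: its start is no earlier than U's end (X.start >= Wed 20:00) AND its end is no earlier than E's start (X.end >= Thu 03:00).
F: start Mon 05:00 >= Wed 20:00? ✗; end Mon 23:00 >= Thu 03:00? ✗ → no.
G: start Mon 23:00 >= Wed 20:00? ✗; end Wed 06:00 >= Thu 03:00? ✗ → no.
K: start Wed 11:00 >= Wed 20:00? ✗; end Fri 19:00 >= Thu 03:00? ✓ → no.
L: start Fri 02:00 >= Wed 20:00? ✓; end Sat 04:00 >= Thu 03:00? ✓ → yes.
Q: start Tue 19:00 >= Wed 20:00? ✗; end Thu 06:00 >= Thu 03:00? ✓ → no.
S: start Wed 06:00 >= Wed 20:00? ✗; end Fri 23:00 >= Thu 03:00? ✓ → no.
Result: L.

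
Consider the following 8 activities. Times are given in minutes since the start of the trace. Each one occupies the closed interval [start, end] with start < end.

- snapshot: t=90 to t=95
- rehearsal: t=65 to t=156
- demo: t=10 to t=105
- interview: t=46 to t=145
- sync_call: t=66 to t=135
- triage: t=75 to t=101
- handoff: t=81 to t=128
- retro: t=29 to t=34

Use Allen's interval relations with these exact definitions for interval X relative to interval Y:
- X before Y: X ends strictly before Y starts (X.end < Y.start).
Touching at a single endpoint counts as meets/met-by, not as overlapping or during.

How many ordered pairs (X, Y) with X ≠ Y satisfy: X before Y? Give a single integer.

6

Checking all 56 ordered pairs for relation 'before'; matching pairs in alphabetical order:
(retro, handoff): retro before handoff ✓
(retro, interview): retro before interview ✓
(retro, rehearsal): retro before rehearsal ✓
(retro, snapshot): retro before snapshot ✓
(retro, sync_call): retro before sync_call ✓
(retro, triage): retro before triage ✓
Count: 6.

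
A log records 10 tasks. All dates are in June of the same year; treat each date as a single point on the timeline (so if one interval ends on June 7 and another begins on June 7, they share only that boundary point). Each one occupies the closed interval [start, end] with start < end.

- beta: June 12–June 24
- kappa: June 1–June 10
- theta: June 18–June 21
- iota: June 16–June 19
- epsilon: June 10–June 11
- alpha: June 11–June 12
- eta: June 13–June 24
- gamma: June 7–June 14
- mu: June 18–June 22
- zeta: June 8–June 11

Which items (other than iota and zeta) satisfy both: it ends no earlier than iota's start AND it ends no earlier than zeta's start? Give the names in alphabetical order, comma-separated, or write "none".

Conditions: its end is no earlier than iota's start (X.end >= June 16) AND its end is no earlier than zeta's start (X.end >= June 8).
alpha: end June 12 >= June 16? ✗; end June 12 >= June 8? ✓ → no.
beta: end June 24 >= June 16? ✓; end June 24 >= June 8? ✓ → yes.
epsilon: end June 11 >= June 16? ✗; end June 11 >= June 8? ✓ → no.
eta: end June 24 >= June 16? ✓; end June 24 >= June 8? ✓ → yes.
gamma: end June 14 >= June 16? ✗; end June 14 >= June 8? ✓ → no.
kappa: end June 10 >= June 16? ✗; end June 10 >= June 8? ✓ → no.
mu: end June 22 >= June 16? ✓; end June 22 >= June 8? ✓ → yes.
theta: end June 21 >= June 16? ✓; end June 21 >= June 8? ✓ → yes.
Result: beta, eta, mu, theta.

beta, eta, mu, theta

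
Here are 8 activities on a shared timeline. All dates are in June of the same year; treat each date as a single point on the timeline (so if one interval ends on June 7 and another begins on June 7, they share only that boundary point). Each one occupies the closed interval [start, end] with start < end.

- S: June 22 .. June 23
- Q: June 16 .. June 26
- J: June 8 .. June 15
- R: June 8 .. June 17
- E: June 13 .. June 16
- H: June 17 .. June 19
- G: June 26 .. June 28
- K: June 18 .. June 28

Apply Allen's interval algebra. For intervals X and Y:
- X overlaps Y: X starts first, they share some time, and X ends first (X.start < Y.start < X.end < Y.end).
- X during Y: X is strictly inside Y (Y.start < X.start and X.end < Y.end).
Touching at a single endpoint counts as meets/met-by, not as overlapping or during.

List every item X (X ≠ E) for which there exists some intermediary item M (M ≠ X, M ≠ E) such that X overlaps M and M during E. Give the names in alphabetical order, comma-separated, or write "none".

Target E = [June 13, June 16].
Intermediaries M with M during E: none.
Union: none.

none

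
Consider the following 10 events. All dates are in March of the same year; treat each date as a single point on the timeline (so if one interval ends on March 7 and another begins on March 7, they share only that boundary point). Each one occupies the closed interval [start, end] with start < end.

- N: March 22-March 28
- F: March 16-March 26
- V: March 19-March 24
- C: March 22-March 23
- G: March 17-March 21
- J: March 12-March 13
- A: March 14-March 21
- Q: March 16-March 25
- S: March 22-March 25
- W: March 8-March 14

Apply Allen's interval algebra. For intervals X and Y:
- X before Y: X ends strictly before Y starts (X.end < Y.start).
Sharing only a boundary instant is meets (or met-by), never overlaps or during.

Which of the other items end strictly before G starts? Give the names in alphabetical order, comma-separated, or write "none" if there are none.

J, W

Target G = [March 17, March 21].
A [March 14, March 21] → finished-by → no.
C [March 22, March 23] → after → no.
F [March 16, March 26] → contains → no.
J [March 12, March 13] → before → yes.
N [March 22, March 28] → after → no.
Q [March 16, March 25] → contains → no.
S [March 22, March 25] → after → no.
V [March 19, March 24] → overlapped-by → no.
W [March 8, March 14] → before → yes.
Result: J, W.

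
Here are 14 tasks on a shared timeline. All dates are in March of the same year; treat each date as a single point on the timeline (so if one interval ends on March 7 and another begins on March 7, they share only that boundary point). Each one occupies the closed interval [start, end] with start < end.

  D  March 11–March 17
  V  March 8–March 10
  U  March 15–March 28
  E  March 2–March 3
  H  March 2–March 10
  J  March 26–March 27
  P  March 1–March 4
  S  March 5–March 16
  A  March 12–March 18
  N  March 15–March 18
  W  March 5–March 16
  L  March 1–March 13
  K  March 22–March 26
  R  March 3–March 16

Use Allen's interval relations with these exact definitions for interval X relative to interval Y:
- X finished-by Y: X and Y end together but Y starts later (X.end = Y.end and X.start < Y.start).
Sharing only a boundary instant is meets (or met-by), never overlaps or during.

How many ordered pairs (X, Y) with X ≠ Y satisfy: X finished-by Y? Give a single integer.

4

Checking all 182 ordered pairs for relation 'finished-by'; matching pairs in alphabetical order:
(A, N): A finished-by N ✓
(H, V): H finished-by V ✓
(R, S): R finished-by S ✓
(R, W): R finished-by W ✓
Count: 4.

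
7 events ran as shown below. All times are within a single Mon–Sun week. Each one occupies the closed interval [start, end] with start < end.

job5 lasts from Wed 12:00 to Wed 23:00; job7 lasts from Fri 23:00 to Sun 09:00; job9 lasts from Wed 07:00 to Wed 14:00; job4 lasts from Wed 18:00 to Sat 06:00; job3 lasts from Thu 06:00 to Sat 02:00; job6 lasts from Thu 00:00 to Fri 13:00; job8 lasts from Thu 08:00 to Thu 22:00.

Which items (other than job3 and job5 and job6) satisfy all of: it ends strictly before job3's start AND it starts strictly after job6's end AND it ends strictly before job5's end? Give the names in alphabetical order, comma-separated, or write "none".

Conditions: its end is strictly before job3's start (X.end < Thu 06:00) AND its start is strictly after job6's end (X.start > Fri 13:00) AND its end is strictly before job5's end (X.end < Wed 23:00).
job4: end Sat 06:00 < Thu 06:00? ✗; start Wed 18:00 > Fri 13:00? ✗; end Sat 06:00 < Wed 23:00? ✗ → no.
job7: end Sun 09:00 < Thu 06:00? ✗; start Fri 23:00 > Fri 13:00? ✓; end Sun 09:00 < Wed 23:00? ✗ → no.
job8: end Thu 22:00 < Thu 06:00? ✗; start Thu 08:00 > Fri 13:00? ✗; end Thu 22:00 < Wed 23:00? ✗ → no.
job9: end Wed 14:00 < Thu 06:00? ✓; start Wed 07:00 > Fri 13:00? ✗; end Wed 14:00 < Wed 23:00? ✓ → no.
Result: none.

none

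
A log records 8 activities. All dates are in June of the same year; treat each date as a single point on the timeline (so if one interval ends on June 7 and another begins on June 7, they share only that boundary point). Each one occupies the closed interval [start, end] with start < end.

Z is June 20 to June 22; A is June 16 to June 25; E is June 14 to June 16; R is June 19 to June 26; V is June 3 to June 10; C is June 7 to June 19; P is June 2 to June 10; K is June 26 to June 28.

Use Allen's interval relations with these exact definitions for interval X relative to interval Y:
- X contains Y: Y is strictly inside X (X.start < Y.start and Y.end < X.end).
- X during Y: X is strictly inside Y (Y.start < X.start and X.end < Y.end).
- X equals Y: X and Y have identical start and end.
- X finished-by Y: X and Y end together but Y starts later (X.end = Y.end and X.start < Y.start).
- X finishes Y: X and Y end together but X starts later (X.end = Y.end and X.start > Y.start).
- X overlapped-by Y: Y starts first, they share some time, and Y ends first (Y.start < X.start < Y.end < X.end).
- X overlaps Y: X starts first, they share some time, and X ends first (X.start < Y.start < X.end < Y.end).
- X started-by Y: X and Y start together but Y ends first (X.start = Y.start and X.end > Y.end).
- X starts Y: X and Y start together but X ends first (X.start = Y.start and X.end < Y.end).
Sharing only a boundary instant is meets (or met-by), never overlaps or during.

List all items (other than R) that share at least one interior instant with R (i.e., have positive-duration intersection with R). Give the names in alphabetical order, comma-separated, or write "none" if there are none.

A, Z

Target R = [June 19, June 26].
A [June 16, June 25] → overlaps → yes.
C [June 7, June 19] → meets → no.
E [June 14, June 16] → before → no.
K [June 26, June 28] → met-by → no.
P [June 2, June 10] → before → no.
V [June 3, June 10] → before → no.
Z [June 20, June 22] → during → yes.
Result: A, Z.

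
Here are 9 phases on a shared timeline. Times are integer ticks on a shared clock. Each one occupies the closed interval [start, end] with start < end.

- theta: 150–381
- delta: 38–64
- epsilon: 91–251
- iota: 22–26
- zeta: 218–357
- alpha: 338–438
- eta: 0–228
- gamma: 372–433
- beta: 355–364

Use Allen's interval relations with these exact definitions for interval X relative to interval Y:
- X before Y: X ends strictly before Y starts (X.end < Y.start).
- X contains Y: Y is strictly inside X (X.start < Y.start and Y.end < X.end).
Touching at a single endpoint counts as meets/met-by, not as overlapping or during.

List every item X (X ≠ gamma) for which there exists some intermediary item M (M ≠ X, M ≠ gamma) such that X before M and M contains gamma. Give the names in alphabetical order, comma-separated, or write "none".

Target gamma = [372, 433].
Intermediaries M with M contains gamma: alpha.
Via alpha — items with X before alpha: delta, epsilon, eta, iota.
Union: delta, epsilon, eta, iota.

delta, epsilon, eta, iota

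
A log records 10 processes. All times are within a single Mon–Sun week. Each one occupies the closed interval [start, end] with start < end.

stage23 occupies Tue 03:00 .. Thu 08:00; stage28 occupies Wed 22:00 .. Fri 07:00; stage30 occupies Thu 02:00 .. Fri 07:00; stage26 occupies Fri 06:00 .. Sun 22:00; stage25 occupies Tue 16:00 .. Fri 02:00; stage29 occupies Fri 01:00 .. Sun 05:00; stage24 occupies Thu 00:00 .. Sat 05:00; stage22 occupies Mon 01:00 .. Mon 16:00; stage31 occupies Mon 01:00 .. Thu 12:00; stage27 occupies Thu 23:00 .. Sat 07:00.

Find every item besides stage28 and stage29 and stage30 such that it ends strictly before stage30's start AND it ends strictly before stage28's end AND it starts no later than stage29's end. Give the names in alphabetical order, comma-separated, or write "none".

stage22

Conditions: its end is strictly before stage30's start (X.end < Thu 02:00) AND its end is strictly before stage28's end (X.end < Fri 07:00) AND its start is no later than stage29's end (X.start <= Sun 05:00).
stage22: end Mon 16:00 < Thu 02:00? ✓; end Mon 16:00 < Fri 07:00? ✓; start Mon 01:00 <= Sun 05:00? ✓ → yes.
stage23: end Thu 08:00 < Thu 02:00? ✗; end Thu 08:00 < Fri 07:00? ✓; start Tue 03:00 <= Sun 05:00? ✓ → no.
stage24: end Sat 05:00 < Thu 02:00? ✗; end Sat 05:00 < Fri 07:00? ✗; start Thu 00:00 <= Sun 05:00? ✓ → no.
stage25: end Fri 02:00 < Thu 02:00? ✗; end Fri 02:00 < Fri 07:00? ✓; start Tue 16:00 <= Sun 05:00? ✓ → no.
stage26: end Sun 22:00 < Thu 02:00? ✗; end Sun 22:00 < Fri 07:00? ✗; start Fri 06:00 <= Sun 05:00? ✓ → no.
stage27: end Sat 07:00 < Thu 02:00? ✗; end Sat 07:00 < Fri 07:00? ✗; start Thu 23:00 <= Sun 05:00? ✓ → no.
stage31: end Thu 12:00 < Thu 02:00? ✗; end Thu 12:00 < Fri 07:00? ✓; start Mon 01:00 <= Sun 05:00? ✓ → no.
Result: stage22.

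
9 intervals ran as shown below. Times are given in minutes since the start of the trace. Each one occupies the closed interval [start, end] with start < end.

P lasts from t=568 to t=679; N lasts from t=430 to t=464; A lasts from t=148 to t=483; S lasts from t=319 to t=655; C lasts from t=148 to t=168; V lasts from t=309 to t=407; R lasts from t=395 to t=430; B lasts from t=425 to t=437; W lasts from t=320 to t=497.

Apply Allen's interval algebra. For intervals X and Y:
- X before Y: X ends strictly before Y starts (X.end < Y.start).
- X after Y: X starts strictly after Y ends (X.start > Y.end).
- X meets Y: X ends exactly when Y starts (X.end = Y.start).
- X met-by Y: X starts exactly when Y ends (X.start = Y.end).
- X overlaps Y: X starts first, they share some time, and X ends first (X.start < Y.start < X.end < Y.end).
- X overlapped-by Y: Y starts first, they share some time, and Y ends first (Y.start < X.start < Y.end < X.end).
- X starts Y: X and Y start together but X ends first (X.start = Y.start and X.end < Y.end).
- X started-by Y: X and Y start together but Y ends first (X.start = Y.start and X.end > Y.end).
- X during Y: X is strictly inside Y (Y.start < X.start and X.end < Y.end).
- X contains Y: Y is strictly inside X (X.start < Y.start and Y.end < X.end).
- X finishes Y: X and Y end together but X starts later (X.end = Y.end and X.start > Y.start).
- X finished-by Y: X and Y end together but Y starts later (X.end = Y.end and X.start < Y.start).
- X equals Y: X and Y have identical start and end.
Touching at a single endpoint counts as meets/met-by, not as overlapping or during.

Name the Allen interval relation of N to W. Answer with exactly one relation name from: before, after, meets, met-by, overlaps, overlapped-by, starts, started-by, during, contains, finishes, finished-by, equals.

during

N = [t=430, t=464]; W = [t=320, t=497].
Compare endpoints: N.start > W.start, N.start < W.end, N.end > W.start, N.end < W.end.
That pattern is 'during'.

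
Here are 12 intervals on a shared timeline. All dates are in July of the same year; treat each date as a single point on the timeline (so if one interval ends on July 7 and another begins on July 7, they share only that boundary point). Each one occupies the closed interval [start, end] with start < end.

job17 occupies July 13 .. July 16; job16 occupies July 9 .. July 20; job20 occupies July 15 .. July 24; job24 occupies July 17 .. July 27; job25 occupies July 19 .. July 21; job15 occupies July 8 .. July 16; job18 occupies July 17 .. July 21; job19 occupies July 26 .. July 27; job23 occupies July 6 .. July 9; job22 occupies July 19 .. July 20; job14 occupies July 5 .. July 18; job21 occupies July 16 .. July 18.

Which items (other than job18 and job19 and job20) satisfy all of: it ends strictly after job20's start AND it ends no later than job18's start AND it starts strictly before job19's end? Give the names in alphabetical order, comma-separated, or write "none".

Conditions: its end is strictly after job20's start (X.end > July 15) AND its end is no later than job18's start (X.end <= July 17) AND its start is strictly before job19's end (X.start < July 27).
job14: end July 18 > July 15? ✓; end July 18 <= July 17? ✗; start July 5 < July 27? ✓ → no.
job15: end July 16 > July 15? ✓; end July 16 <= July 17? ✓; start July 8 < July 27? ✓ → yes.
job16: end July 20 > July 15? ✓; end July 20 <= July 17? ✗; start July 9 < July 27? ✓ → no.
job17: end July 16 > July 15? ✓; end July 16 <= July 17? ✓; start July 13 < July 27? ✓ → yes.
job21: end July 18 > July 15? ✓; end July 18 <= July 17? ✗; start July 16 < July 27? ✓ → no.
job22: end July 20 > July 15? ✓; end July 20 <= July 17? ✗; start July 19 < July 27? ✓ → no.
job23: end July 9 > July 15? ✗; end July 9 <= July 17? ✓; start July 6 < July 27? ✓ → no.
job24: end July 27 > July 15? ✓; end July 27 <= July 17? ✗; start July 17 < July 27? ✓ → no.
job25: end July 21 > July 15? ✓; end July 21 <= July 17? ✗; start July 19 < July 27? ✓ → no.
Result: job15, job17.

job15, job17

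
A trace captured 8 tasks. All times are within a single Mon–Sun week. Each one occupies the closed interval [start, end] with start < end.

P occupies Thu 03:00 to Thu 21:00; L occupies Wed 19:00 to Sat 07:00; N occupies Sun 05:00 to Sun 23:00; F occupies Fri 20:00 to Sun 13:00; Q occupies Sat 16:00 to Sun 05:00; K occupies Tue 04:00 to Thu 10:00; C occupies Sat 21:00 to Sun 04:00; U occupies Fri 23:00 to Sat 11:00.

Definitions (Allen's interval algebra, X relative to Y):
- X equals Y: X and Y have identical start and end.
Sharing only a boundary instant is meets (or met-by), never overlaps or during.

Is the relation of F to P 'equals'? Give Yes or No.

F = [Fri 20:00, Sun 13:00], P = [Thu 03:00, Thu 21:00].
Actual relation of F to P: after.
Asked whether 'equals' holds → No.

No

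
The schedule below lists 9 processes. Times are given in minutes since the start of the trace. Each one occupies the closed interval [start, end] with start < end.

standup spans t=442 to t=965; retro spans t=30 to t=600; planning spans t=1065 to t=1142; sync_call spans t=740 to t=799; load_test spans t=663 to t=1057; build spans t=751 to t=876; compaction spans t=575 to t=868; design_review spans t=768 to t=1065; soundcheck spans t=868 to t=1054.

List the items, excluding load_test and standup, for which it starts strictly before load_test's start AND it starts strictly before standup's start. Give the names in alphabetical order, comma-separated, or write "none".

Conditions: its start is strictly before load_test's start (X.start < t=663) AND its start is strictly before standup's start (X.start < t=442).
build: start t=751 < t=663? ✗; start t=751 < t=442? ✗ → no.
compaction: start t=575 < t=663? ✓; start t=575 < t=442? ✗ → no.
design_review: start t=768 < t=663? ✗; start t=768 < t=442? ✗ → no.
planning: start t=1065 < t=663? ✗; start t=1065 < t=442? ✗ → no.
retro: start t=30 < t=663? ✓; start t=30 < t=442? ✓ → yes.
soundcheck: start t=868 < t=663? ✗; start t=868 < t=442? ✗ → no.
sync_call: start t=740 < t=663? ✗; start t=740 < t=442? ✗ → no.
Result: retro.

retro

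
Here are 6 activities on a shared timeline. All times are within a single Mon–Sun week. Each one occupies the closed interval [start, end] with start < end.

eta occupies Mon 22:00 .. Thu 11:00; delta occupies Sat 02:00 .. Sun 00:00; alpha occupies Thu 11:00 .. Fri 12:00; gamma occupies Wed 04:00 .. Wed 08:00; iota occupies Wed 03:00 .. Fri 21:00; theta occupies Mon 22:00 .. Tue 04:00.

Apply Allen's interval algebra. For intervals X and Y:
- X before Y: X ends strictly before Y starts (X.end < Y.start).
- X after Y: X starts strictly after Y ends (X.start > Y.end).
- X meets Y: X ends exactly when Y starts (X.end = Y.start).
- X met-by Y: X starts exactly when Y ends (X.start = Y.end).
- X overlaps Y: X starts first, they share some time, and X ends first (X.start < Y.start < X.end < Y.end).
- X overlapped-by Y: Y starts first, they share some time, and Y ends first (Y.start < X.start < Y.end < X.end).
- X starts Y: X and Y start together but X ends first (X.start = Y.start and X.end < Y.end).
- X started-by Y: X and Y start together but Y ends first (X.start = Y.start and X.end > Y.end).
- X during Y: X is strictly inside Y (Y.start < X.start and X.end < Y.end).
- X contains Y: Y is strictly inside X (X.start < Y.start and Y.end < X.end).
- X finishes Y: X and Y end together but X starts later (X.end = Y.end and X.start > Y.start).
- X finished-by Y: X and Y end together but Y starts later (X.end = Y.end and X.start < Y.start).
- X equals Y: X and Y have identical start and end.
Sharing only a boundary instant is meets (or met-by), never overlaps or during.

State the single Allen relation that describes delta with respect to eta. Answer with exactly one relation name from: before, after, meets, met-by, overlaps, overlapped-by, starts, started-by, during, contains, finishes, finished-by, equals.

after

delta = [Sat 02:00, Sun 00:00]; eta = [Mon 22:00, Thu 11:00].
Compare endpoints: delta.start > eta.start, delta.start > eta.end, delta.end > eta.start, delta.end > eta.end.
That pattern is 'after'.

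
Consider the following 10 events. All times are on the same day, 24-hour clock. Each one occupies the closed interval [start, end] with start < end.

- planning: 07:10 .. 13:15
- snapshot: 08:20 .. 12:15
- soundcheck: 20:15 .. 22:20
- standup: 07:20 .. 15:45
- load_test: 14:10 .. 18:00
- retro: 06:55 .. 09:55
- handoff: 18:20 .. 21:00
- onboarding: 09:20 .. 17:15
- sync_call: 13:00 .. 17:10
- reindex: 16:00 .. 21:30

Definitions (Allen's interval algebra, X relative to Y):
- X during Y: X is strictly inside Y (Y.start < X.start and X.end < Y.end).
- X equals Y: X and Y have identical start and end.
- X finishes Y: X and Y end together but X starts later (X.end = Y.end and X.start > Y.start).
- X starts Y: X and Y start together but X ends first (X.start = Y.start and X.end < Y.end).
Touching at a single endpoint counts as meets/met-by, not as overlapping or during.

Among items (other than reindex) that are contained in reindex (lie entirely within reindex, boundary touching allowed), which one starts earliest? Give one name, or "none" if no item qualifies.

handoff

Target reindex = [16:00, 21:30].
handoff [18:20, 21:00] → during → candidate.
load_test [14:10, 18:00] → overlaps → excluded.
onboarding [09:20, 17:15] → overlaps → excluded.
planning [07:10, 13:15] → before → excluded.
retro [06:55, 09:55] → before → excluded.
snapshot [08:20, 12:15] → before → excluded.
soundcheck [20:15, 22:20] → overlapped-by → excluded.
standup [07:20, 15:45] → before → excluded.
sync_call [13:00, 17:10] → overlaps → excluded.
Among candidates, earliest start is 18:20 → handoff.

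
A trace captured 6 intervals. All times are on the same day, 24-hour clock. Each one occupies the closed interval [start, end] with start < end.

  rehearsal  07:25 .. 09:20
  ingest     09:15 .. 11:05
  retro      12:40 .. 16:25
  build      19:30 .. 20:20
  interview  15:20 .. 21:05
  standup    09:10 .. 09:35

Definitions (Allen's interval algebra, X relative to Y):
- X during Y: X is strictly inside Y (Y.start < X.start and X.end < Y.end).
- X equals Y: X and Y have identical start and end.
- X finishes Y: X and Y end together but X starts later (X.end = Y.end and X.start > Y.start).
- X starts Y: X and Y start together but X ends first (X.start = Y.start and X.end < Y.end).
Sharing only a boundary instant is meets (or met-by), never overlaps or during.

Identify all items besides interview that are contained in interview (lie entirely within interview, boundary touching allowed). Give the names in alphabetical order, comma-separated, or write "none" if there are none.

Target interview = [15:20, 21:05].
build [19:30, 20:20] → during → yes.
ingest [09:15, 11:05] → before → no.
rehearsal [07:25, 09:20] → before → no.
retro [12:40, 16:25] → overlaps → no.
standup [09:10, 09:35] → before → no.
Result: build.

build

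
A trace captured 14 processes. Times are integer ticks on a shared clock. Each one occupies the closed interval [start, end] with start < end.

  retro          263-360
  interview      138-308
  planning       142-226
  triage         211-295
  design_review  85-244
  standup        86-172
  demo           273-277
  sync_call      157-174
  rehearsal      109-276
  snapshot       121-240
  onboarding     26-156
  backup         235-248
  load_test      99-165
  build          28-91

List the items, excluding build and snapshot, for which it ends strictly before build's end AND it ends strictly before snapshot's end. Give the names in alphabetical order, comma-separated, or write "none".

none

Conditions: its end is strictly before build's end (X.end < 91) AND its end is strictly before snapshot's end (X.end < 240).
backup: end 248 < 91? ✗; end 248 < 240? ✗ → no.
demo: end 277 < 91? ✗; end 277 < 240? ✗ → no.
design_review: end 244 < 91? ✗; end 244 < 240? ✗ → no.
interview: end 308 < 91? ✗; end 308 < 240? ✗ → no.
load_test: end 165 < 91? ✗; end 165 < 240? ✓ → no.
onboarding: end 156 < 91? ✗; end 156 < 240? ✓ → no.
planning: end 226 < 91? ✗; end 226 < 240? ✓ → no.
rehearsal: end 276 < 91? ✗; end 276 < 240? ✗ → no.
retro: end 360 < 91? ✗; end 360 < 240? ✗ → no.
standup: end 172 < 91? ✗; end 172 < 240? ✓ → no.
sync_call: end 174 < 91? ✗; end 174 < 240? ✓ → no.
triage: end 295 < 91? ✗; end 295 < 240? ✗ → no.
Result: none.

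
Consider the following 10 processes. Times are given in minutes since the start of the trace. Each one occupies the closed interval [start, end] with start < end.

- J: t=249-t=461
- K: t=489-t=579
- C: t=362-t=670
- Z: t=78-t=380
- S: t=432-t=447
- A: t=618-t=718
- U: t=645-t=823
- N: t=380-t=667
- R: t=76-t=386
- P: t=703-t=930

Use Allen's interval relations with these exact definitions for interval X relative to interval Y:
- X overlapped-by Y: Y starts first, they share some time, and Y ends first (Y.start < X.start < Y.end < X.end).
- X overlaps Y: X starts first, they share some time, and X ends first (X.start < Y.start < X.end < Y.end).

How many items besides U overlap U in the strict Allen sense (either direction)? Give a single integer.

4

Target U = [t=645, t=823].
A [t=618, t=718] → overlaps → counts.
C [t=362, t=670] → overlaps → counts.
J [t=249, t=461] → before → no.
K [t=489, t=579] → before → no.
N [t=380, t=667] → overlaps → counts.
P [t=703, t=930] → overlapped-by → counts.
R [t=76, t=386] → before → no.
S [t=432, t=447] → before → no.
Z [t=78, t=380] → before → no.
Total: 4.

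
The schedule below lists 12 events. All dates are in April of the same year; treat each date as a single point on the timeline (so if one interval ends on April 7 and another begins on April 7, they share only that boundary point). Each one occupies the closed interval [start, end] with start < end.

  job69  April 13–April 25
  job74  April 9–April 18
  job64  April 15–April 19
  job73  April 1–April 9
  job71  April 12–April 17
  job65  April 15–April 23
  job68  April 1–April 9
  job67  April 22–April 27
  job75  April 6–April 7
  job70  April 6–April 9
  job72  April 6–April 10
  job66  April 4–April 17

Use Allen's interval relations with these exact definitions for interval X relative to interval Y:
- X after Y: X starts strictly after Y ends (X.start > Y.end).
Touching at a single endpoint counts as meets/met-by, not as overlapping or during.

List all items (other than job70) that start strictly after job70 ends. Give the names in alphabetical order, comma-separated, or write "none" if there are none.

Target job70 = [April 6, April 9].
job64 [April 15, April 19] → after → yes.
job65 [April 15, April 23] → after → yes.
job66 [April 4, April 17] → contains → no.
job67 [April 22, April 27] → after → yes.
job68 [April 1, April 9] → finished-by → no.
job69 [April 13, April 25] → after → yes.
job71 [April 12, April 17] → after → yes.
job72 [April 6, April 10] → started-by → no.
job73 [April 1, April 9] → finished-by → no.
job74 [April 9, April 18] → met-by → no.
job75 [April 6, April 7] → starts → no.
Result: job64, job65, job67, job69, job71.

job64, job65, job67, job69, job71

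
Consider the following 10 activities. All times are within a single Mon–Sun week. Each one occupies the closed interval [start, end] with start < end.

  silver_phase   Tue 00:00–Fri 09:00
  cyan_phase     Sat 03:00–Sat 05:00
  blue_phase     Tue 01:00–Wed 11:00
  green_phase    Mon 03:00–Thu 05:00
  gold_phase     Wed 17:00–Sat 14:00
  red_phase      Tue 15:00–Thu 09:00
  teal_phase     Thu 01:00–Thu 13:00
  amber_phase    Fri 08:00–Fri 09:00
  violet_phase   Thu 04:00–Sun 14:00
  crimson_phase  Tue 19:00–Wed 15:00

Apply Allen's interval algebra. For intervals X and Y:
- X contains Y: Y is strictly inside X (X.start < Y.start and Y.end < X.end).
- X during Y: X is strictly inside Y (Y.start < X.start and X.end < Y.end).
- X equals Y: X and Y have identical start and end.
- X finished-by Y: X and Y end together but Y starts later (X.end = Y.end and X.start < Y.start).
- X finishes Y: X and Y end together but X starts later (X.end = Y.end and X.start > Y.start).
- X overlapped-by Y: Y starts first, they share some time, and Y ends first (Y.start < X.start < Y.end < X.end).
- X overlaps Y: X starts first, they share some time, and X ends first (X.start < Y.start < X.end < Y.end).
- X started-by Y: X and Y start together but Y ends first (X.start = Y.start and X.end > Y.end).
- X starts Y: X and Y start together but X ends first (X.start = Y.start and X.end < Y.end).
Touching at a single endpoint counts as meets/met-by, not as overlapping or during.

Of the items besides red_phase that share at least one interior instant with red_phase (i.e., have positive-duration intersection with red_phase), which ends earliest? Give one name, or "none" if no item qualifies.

blue_phase

Target red_phase = [Tue 15:00, Thu 09:00].
amber_phase [Fri 08:00, Fri 09:00] → after → excluded.
blue_phase [Tue 01:00, Wed 11:00] → overlaps → candidate.
crimson_phase [Tue 19:00, Wed 15:00] → during → candidate.
cyan_phase [Sat 03:00, Sat 05:00] → after → excluded.
gold_phase [Wed 17:00, Sat 14:00] → overlapped-by → candidate.
green_phase [Mon 03:00, Thu 05:00] → overlaps → candidate.
silver_phase [Tue 00:00, Fri 09:00] → contains → candidate.
teal_phase [Thu 01:00, Thu 13:00] → overlapped-by → candidate.
violet_phase [Thu 04:00, Sun 14:00] → overlapped-by → candidate.
Among candidates, earliest end is Wed 11:00 → blue_phase.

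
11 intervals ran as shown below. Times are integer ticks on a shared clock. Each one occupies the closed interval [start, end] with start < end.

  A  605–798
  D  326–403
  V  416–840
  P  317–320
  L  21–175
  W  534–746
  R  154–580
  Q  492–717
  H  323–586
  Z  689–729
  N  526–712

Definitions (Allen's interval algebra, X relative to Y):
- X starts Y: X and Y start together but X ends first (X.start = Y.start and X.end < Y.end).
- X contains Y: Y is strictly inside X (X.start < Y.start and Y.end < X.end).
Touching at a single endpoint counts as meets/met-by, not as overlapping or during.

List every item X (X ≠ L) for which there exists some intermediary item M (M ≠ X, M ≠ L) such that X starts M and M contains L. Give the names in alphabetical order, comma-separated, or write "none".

Target L = [21, 175].
Intermediaries M with M contains L: none.
Union: none.

none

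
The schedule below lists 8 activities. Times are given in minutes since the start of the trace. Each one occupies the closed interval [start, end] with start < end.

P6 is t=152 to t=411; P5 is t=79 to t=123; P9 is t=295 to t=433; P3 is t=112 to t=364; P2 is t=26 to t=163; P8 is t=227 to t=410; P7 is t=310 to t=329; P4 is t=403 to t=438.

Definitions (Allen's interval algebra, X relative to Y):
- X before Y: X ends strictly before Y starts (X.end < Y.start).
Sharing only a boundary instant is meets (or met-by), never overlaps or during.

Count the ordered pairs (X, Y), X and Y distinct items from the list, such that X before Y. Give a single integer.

11

Checking all 56 ordered pairs for relation 'before'; matching pairs in alphabetical order:
(P2, P4): P2 before P4 ✓
(P2, P7): P2 before P7 ✓
(P2, P8): P2 before P8 ✓
(P2, P9): P2 before P9 ✓
(P3, P4): P3 before P4 ✓
(P5, P4): P5 before P4 ✓
(P5, P6): P5 before P6 ✓
(P5, P7): P5 before P7 ✓
(P5, P8): P5 before P8 ✓
(P5, P9): P5 before P9 ✓
(P7, P4): P7 before P4 ✓
Count: 11.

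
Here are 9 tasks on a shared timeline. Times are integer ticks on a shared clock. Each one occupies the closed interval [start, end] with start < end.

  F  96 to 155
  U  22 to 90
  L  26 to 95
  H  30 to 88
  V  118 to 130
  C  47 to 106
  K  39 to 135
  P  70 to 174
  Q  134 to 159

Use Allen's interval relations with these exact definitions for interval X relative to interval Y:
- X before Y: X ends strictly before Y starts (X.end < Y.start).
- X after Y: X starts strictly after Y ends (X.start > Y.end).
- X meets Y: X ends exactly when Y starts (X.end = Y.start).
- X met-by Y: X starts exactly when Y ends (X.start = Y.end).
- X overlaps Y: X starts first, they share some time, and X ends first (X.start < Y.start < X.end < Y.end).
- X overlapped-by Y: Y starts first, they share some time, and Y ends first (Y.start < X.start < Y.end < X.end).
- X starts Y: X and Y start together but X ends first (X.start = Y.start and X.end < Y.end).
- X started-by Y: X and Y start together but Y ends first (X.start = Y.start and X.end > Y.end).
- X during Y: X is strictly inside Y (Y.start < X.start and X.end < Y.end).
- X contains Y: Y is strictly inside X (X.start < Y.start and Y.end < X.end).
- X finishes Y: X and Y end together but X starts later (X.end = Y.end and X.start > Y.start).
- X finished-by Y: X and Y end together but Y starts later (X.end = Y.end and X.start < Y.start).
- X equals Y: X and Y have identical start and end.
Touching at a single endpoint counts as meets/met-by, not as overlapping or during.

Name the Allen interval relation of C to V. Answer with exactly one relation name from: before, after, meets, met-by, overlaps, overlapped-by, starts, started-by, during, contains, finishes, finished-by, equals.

C = [47, 106]; V = [118, 130].
Compare endpoints: C.start < V.start, C.start < V.end, C.end < V.start, C.end < V.end.
That pattern is 'before'.

before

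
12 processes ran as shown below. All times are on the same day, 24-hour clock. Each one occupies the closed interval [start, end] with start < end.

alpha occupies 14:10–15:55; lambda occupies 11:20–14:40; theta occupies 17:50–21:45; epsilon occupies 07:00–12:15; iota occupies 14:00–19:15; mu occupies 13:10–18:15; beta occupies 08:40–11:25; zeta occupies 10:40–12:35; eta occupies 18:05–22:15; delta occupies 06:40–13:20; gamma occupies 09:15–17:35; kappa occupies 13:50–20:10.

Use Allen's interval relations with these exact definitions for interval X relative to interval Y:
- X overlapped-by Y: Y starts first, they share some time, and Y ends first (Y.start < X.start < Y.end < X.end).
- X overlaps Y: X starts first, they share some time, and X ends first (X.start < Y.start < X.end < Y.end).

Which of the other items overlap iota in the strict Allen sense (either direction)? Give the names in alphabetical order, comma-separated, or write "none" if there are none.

eta, gamma, lambda, mu, theta

Target iota = [14:00, 19:15].
alpha [14:10, 15:55] → during → no.
beta [08:40, 11:25] → before → no.
delta [06:40, 13:20] → before → no.
epsilon [07:00, 12:15] → before → no.
eta [18:05, 22:15] → overlapped-by → yes.
gamma [09:15, 17:35] → overlaps → yes.
kappa [13:50, 20:10] → contains → no.
lambda [11:20, 14:40] → overlaps → yes.
mu [13:10, 18:15] → overlaps → yes.
theta [17:50, 21:45] → overlapped-by → yes.
zeta [10:40, 12:35] → before → no.
Result: eta, gamma, lambda, mu, theta.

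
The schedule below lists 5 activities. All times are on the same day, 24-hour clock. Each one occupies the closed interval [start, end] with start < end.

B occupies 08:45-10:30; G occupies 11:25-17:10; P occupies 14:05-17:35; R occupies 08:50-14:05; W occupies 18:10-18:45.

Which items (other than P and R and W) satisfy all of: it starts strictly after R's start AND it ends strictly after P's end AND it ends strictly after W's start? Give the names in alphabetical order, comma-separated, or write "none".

none

Conditions: its start is strictly after R's start (X.start > 08:50) AND its end is strictly after P's end (X.end > 17:35) AND its end is strictly after W's start (X.end > 18:10).
B: start 08:45 > 08:50? ✗; end 10:30 > 17:35? ✗; end 10:30 > 18:10? ✗ → no.
G: start 11:25 > 08:50? ✓; end 17:10 > 17:35? ✗; end 17:10 > 18:10? ✗ → no.
Result: none.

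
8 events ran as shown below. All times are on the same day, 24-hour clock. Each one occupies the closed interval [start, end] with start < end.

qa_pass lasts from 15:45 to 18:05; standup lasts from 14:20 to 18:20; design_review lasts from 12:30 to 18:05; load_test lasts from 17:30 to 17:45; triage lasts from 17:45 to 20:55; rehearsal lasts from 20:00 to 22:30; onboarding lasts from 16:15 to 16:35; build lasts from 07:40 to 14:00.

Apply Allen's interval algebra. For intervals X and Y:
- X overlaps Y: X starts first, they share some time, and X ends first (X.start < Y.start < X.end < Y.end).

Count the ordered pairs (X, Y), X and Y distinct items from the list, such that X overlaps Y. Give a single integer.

6

Checking all 56 ordered pairs for relation 'overlaps'; matching pairs in alphabetical order:
(build, design_review): build overlaps design_review ✓
(design_review, standup): design_review overlaps standup ✓
(design_review, triage): design_review overlaps triage ✓
(qa_pass, triage): qa_pass overlaps triage ✓
(standup, triage): standup overlaps triage ✓
(triage, rehearsal): triage overlaps rehearsal ✓
Count: 6.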